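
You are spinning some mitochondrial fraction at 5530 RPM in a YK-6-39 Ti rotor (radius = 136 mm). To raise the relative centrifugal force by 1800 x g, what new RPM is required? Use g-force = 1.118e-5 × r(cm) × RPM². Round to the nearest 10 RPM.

r = 136 mm = 13.6 cm
Current RCF = 1.118 × 10⁻⁵ × 13.6 × (5530)² = 1.118 × 10⁻⁵ × 13.6 × 30,580,900 ≈ 4,649.8 × g
Target RCF = 4,649.8 + 1,800 = 6,449.8 × g
N² = 6,449.8 / (15.2048 × 10⁻⁵) = 42,419,499
N ≈ √42,419,499 ≈ 6,513.0

≈ 6510 RPM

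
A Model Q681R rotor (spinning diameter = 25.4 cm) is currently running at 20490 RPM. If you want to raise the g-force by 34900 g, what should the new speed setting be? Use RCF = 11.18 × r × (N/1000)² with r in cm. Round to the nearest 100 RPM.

N₂ ≈ 25800 RPM

r = 25.4 / 2 = 12.7 cm
Current RCF = 11.18 × 12.7 × (20.49)² = 11.18 × 12.7 × 419.8401 ≈ 59,611.4 × g
Target RCF = 59,611.4 + 34,900 = 94,511.4 × g
(N/1000)² = 94,511.4 / 141.986 = 665.6389
N = 1000 × √665.6389 ≈ 25,800.0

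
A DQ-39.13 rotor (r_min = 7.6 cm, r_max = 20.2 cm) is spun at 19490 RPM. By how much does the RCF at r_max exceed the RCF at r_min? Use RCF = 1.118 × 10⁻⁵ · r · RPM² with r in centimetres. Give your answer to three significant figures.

ΔRCF ≈ 53500 ×g

ΔRCF = 1.118 × 10⁻⁵ × (r_max − r_min) × N² = 1.118 × 10⁻⁵ × 12.6 × 379,860,100 ≈ 53,510.1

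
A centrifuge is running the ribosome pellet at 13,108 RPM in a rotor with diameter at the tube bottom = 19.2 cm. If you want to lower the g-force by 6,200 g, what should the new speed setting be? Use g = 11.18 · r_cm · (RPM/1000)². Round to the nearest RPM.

r = 19.2 / 2 = 9.6 cm
Current RCF = 11.18 × 9.6 × (13.108)² = 11.18 × 9.6 × 171.819664 ≈ 18,441.1 × g
Target RCF = 18,441.1 − 6,200 = 12,241.1 × g
(N/1000)² = 12,241.1 / 107.328 = 114.0532
N = 1000 × √114.0532 ≈ 10,679.6

10680 RPM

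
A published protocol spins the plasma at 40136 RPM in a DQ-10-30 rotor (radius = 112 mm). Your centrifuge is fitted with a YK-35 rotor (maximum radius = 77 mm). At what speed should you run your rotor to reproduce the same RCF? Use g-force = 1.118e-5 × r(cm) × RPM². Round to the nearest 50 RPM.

48400 RPM

Original rotor: r = 112 mm = 11.2 cm
RCF_original = 1.118 × 10⁻⁵ × 11.2 × (40136)² = 1.118 × 10⁻⁵ × 11.2 × 1,610,898,496 ≈ 201,710.3 × g
Your rotor: r = 77 mm = 7.7 cm
201,710.3 = 1.118 × 10⁻⁵ × 7.7 × N²
N² = 201,710.3 / (8.6086 × 10⁻⁵) = 2,343,125,479
N ≈ √2,343,125,479 ≈ 48,405.8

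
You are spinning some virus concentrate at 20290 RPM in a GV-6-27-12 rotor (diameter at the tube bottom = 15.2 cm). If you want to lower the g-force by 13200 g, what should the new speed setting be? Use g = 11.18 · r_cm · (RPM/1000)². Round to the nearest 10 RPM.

16010 RPM

r = 15.2 / 2 = 7.6 cm
Current RCF = 11.18 × 7.6 × (20.29)² = 11.18 × 7.6 × 411.6841 ≈ 34,980 × g
Target RCF = 34,980 − 13,200 = 21,780 × g
(N/1000)² = 21,780 / 84.968 = 256.3318
N = 1000 × √256.3318 ≈ 16,010.4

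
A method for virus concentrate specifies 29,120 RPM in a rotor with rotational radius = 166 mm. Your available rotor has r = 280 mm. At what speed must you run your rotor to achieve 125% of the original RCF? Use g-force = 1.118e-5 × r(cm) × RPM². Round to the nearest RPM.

≈ 25068 RPM

Original rotor: r = 166 mm = 16.6 cm
RCF_original = 1.118 × 10⁻⁵ × 16.6 × (29120)² = 1.118 × 10⁻⁵ × 16.6 × 847,974,400 ≈ 157,373.9 × g
Target RCF = 1.25 × 157,373.9 ≈ 196,717.4 × g
Your rotor: r = 280 mm = 28.0 cm
196,717.4 = 1.118 × 10⁻⁵ × 28 × N²
N² = 196,717.4 / (31.304 × 10⁻⁵) = 628,409,788
N ≈ √628,409,788 ≈ 25,068.1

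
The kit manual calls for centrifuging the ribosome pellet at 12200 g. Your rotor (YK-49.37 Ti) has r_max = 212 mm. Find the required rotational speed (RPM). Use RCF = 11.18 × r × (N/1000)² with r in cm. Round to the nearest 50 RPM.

r = 212 mm = 21.2 cm
RCF = 11.18 × r × (N/1000)²
12,200 = 11.18 × 21.2 × (N/1000)²
(N/1000)² = 12,200 / 237.016 = 51.47332
N = 1000 × √51.47332 ≈ 7,174.5

≈ 7150 RPM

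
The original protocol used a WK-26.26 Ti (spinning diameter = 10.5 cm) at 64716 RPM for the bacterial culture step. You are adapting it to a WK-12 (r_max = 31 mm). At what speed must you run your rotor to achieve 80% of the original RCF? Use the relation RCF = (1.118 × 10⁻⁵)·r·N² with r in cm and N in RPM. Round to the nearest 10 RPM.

Original rotor: r = 10.5 / 2 = 5.25 cm
RCF_original = 1.118 × 10⁻⁵ × 5.25 × (64716)² = 1.118 × 10⁻⁵ × 5.25 × 4,188,160,656 ≈ 245,824.1 × g
Target RCF = 0.8 × 245,824.1 ≈ 196,659.3 × g
Your rotor: r = 31 mm = 3.1 cm
196,659.3 = 1.118 × 10⁻⁵ × 3.1 × N²
N² = 196,659.3 / (3.4658 × 10⁻⁵) = 5,674,282,994
N ≈ √5,674,282,994 ≈ 75,327.8

75330 RPM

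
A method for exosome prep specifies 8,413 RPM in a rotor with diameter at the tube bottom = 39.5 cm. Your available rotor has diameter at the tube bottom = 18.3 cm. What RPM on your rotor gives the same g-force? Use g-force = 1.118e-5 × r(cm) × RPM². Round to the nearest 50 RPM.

Original rotor: r = 39.5 / 2 = 19.75 cm
RCF = 1.118 × 10⁻⁵ × r × N²
RCF_original = 1.118 × 10⁻⁵ × 19.75 × (8413)² = 1.118 × 10⁻⁵ × 19.75 × 70,778,569 ≈ 15,628.3 × g
Your rotor: r = 18.3 / 2 = 9.15 cm
15,628.3 = 1.118 × 10⁻⁵ × 9.15 × N²
N² = 15,628.3 / (10.2297 × 10⁻⁵) = 152,773,786
N ≈ √152,773,786 ≈ 12,360.2

12350 RPM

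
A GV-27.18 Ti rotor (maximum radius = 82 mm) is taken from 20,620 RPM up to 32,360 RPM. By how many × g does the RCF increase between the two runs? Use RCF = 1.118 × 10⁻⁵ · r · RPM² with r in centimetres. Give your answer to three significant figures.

r = 82 mm = 8.2 cm
RCF₁ = 1.118 × 10⁻⁵ × 8.2 × (20620)² = 1.118 × 10⁻⁵ × 8.2 × 425,184,400 ≈ 38,979.2 × g
RCF₂ = 1.118 × 10⁻⁵ × 8.2 × (32360)² = 1.118 × 10⁻⁵ × 8.2 × 1,047,169,600 ≈ 96,000.3 × g
Increase = 96,000.3 − 38,979.2 = 57,021.1

≈ 57000 × g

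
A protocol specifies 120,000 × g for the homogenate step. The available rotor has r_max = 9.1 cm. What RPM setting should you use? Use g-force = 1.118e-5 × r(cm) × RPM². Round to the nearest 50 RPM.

RCF = 1.118 × 10⁻⁵ × r × N²
120,000 = 1.118 × 10⁻⁵ × 9.1 × N²
N² = 120,000 / (10.1738 × 10⁻⁵) = 1,179,500,285
N ≈ √1,179,500,285 ≈ 34,343.9

≈ 34350 RPM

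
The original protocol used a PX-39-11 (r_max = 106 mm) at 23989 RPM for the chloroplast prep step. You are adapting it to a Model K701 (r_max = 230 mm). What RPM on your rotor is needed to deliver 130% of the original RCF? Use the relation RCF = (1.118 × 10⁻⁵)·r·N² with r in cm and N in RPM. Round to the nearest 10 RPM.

Original rotor: r = 106 mm = 10.6 cm
RCF_original = 1.118 × 10⁻⁵ × 10.6 × (23989)² = 1.118 × 10⁻⁵ × 10.6 × 575,472,121 ≈ 68,198.1 × g
Target RCF = 1.3 × 68,198.1 ≈ 88,657.5 × g
Your rotor: r = 230 mm = 23.0 cm
88,657.5 = 1.118 × 10⁻⁵ × 23 × N²
N² = 88,657.5 / (25.714 × 10⁻⁵) = 344,782,998
N ≈ √344,782,998 ≈ 18,568.3

≈ 18570 RPM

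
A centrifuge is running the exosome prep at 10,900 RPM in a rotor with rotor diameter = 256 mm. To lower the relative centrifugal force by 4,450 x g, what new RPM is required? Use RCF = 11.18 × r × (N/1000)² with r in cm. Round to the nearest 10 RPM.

N₂ ≈ 9370 RPM

r = 256 mm / 2 = 128 mm = 12.8 cm
Current RCF = 11.18 × 12.8 × (10.9)² = 11.18 × 12.8 × 118.81 ≈ 17,002.2 × g
Target RCF = 17,002.2 − 4,450 = 12,552.2 × g
(N/1000)² = 12,552.2 / 143.104 = 87.71383
N = 1000 × √87.71383 ≈ 9,365.6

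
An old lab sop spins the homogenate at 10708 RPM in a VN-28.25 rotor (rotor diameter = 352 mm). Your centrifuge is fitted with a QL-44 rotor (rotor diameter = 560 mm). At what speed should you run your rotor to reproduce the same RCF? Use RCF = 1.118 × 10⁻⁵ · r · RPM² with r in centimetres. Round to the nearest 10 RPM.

≈ 8490 RPM

Original rotor: r = 352 mm / 2 = 176 mm = 17.6 cm
RCF_original = 1.118 × 10⁻⁵ × 17.6 × (10708)² = 1.118 × 10⁻⁵ × 17.6 × 114,661,264 ≈ 22,561.7 × g
Your rotor: r = 560 mm / 2 = 280 mm = 28 cm
22,561.7 = 1.118 × 10⁻⁵ × 28 × N²
N² = 22,561.7 / (31.304 × 10⁻⁵) = 72,072,898
N ≈ √72,072,898 ≈ 8,489.6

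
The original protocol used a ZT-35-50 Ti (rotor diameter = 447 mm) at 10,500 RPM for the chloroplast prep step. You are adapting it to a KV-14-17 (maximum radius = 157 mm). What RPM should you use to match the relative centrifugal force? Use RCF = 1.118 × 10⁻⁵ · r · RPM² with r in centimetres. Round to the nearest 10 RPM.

Original rotor: r = 447 mm / 2 = 223.5 mm = 22.35 cm
RCF_original = 1.118 × 10⁻⁵ × 22.35 × (10500)² = 1.118 × 10⁻⁵ × 22.35 × 110,250,000 ≈ 27,548.5 × g
Your rotor: r = 157 mm = 15.7 cm
27,548.5 = 1.118 × 10⁻⁵ × 15.7 × N²
N² = 27,548.5 / (17.5526 × 10⁻⁵) = 156,948,258
N ≈ √156,948,258 ≈ 12,527.9

12530 RPM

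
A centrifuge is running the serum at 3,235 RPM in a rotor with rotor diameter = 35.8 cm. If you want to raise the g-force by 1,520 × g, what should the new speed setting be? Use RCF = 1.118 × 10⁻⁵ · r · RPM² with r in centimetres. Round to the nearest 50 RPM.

4250 RPM

r = 35.8 / 2 = 17.9 cm
Current RCF = 1.118 × 10⁻⁵ × 17.9 × (3235)² = 1.118 × 10⁻⁵ × 17.9 × 10,465,225 ≈ 2,094.3 × g
Target RCF = 2,094.3 + 1,520 = 3,614.3 × g
N² = 3,614.3 / (20.0122 × 10⁻⁵) = 18,060,483
N ≈ √18,060,483 ≈ 4,249.8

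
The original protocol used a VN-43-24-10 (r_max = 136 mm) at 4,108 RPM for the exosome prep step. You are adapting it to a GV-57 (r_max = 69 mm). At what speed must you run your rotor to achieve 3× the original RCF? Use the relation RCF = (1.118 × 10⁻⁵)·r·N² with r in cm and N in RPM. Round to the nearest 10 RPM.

Original rotor: r = 136 mm = 13.6 cm
RCF = 1.118 × 10⁻⁵ × r × N²
RCF_original = 1.118 × 10⁻⁵ × 13.6 × (4108)² = 1.118 × 10⁻⁵ × 13.6 × 16,875,664 ≈ 2,565.9 × g
Target RCF = 3 × 2,565.9 ≈ 7,697.7 × g
Your rotor: r = 69 mm = 6.9 cm
7,697.7 = 1.118 × 10⁻⁵ × 6.9 × N²
N² = 7,697.7 / (7.7142 × 10⁻⁵) = 99,786,109
N ≈ √99,786,109 ≈ 9,989.3

≈ 9990 RPM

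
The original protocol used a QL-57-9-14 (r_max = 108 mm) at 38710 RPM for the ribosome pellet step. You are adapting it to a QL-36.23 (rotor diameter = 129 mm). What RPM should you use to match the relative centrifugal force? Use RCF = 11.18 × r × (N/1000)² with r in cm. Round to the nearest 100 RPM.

≈ 50100 RPM

Original rotor: r = 108 mm = 10.8 cm
RCF_original = 11.18 × 10.8 × (38.71)² = 11.18 × 10.8 × 1,498.4641 ≈ 180,930.5 × g
Your rotor: r = 129 mm / 2 = 64.5 mm = 6.45 cm
180,930.5 = 11.18 × 6.45 × (N/1000)²
(N/1000)² = 180,930.5 / 72.111 = 2509.055
N = 1000 × √2509.055 ≈ 50,090.5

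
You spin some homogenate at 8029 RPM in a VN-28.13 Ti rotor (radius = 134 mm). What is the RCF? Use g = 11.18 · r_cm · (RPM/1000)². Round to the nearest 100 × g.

RCF ≈ 9700 g

r = 134 mm = 13.4 cm
RCF = 11.18 × 13.4 × (8.029)² = 11.18 × 13.4 × 64.464841 ≈ 9,657.6 × g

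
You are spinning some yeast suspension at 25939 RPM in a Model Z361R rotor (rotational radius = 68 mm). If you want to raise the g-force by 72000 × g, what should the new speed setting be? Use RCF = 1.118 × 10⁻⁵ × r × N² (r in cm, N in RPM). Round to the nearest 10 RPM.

N₂ ≈ 40250 RPM

r = 68 mm = 6.8 cm
Current RCF = 1.118 × 10⁻⁵ × 6.8 × (25939)² = 1.118 × 10⁻⁵ × 6.8 × 672,831,721 ≈ 51,151.4 × g
Target RCF = 51,151.4 + 72,000 = 123,151.4 × g
N² = 123,151.4 / (7.6024 × 10⁻⁵) = 1,619,901,610
N ≈ √1,619,901,610 ≈ 40,248.0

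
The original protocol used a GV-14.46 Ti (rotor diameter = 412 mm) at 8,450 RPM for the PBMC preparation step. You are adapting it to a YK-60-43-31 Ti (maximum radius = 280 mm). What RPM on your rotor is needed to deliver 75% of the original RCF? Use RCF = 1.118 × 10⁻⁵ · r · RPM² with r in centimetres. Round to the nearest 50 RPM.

≈ 6300 RPM

Original rotor: r = 412 mm / 2 = 206 mm = 20.6 cm
RCF_original = 1.118 × 10⁻⁵ × 20.6 × (8450)² = 1.118 × 10⁻⁵ × 20.6 × 71,402,500 ≈ 16,444.6 × g
Target RCF = 0.75 × 16,444.6 ≈ 12,333.4 × g
Your rotor: r = 280 mm = 28.0 cm
12,333.4 = 1.118 × 10⁻⁵ × 28 × N²
N² = 12,333.4 / (31.304 × 10⁻⁵) = 39,398,799
N ≈ √39,398,799 ≈ 6,276.8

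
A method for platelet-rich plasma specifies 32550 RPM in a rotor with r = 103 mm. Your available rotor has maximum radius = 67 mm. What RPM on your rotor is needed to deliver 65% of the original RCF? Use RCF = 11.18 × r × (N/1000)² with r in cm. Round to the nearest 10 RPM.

≈ 32540 RPM

Original rotor: r = 103 mm = 10.3 cm
RCF_original = 11.18 × 10.3 × (32.55)² = 11.18 × 10.3 × 1,059.5025 ≈ 122,006 × g
Target RCF = 0.65 × 122,006 ≈ 79,303.9 × g
Your rotor: r = 67 mm = 6.7 cm
79,303.9 = 11.18 × 6.7 × (N/1000)²
(N/1000)² = 79,303.9 / 74.906 = 1058.712
N = 1000 × √1058.712 ≈ 32,537.9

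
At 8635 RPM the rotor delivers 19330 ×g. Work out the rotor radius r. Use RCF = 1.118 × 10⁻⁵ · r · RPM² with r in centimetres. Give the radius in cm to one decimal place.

19330 = 1.118 × 10⁻⁵ × r × (8635)²
r = 19330 / (1.118 × 10⁻⁵ × 74,563,225) = 19330 / 833.6169 ≈ 23.188 cm

23.2 cm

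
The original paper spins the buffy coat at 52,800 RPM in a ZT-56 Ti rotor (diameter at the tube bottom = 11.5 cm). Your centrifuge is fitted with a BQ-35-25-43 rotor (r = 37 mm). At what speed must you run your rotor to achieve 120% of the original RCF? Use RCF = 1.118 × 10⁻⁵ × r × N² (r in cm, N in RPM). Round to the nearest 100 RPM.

Original rotor: r = 11.5 / 2 = 5.75 cm
RCF = 1.118 × 10⁻⁵ × r × N²
RCF_original = 1.118 × 10⁻⁵ × 5.75 × (52800)² = 1.118 × 10⁻⁵ × 5.75 × 2,787,840,000 ≈ 179,216.3 × g
Target RCF = 1.2 × 179,216.3 ≈ 215,059.6 × g
Your rotor: r = 37 mm = 3.7 cm
215,059.6 = 1.118 × 10⁻⁵ × 3.7 × N²
N² = 215,059.6 / (4.1366 × 10⁻⁵) = 5,198,945,994
N ≈ √5,198,945,994 ≈ 72,103.7

≈ 72100 RPM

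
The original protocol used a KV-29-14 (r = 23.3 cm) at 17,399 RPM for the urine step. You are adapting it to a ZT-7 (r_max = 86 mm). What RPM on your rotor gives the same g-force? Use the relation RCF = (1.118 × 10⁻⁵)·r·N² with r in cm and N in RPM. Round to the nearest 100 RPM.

28600 RPM

RCF_original = 1.118 × 10⁻⁵ × 23.3 × (17399)² = 1.118 × 10⁻⁵ × 23.3 × 302,725,201 ≈ 78,858.1 × g
Your rotor: r = 86 mm = 8.6 cm
78,858.1 = 1.118 × 10⁻⁵ × 8.6 × N²
N² = 78,858.1 / (9.6148 × 10⁻⁵) = 820,174,107
N ≈ √820,174,107 ≈ 28,638.7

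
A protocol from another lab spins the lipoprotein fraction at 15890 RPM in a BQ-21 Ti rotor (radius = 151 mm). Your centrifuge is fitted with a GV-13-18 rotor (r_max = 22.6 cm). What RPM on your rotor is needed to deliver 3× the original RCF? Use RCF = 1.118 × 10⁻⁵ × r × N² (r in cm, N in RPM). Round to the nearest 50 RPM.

Original rotor: r = 151 mm = 15.1 cm
RCF_original = 1.118 × 10⁻⁵ × 15.1 × (15890)² = 1.118 × 10⁻⁵ × 15.1 × 252,492,100 ≈ 42,625.2 × g
Target RCF = 3 × 42,625.2 ≈ 127,875.6 × g
127,875.6 = 1.118 × 10⁻⁵ × 22.6 × N²
N² = 127,875.6 / (25.2668 × 10⁻⁵) = 506,101,287
N ≈ √506,101,287 ≈ 22,496.7

22500 RPM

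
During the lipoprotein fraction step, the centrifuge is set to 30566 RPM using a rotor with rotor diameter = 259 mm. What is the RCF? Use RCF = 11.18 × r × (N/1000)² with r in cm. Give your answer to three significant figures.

135000 x g

r = 259 mm / 2 = 129.5 mm = 12.95 cm
RCF = 11.18 × r × (N/1000)²
RCF = 11.18 × 12.95 × (30.566)² = 11.18 × 12.95 × 934.280356 ≈ 135,266 × g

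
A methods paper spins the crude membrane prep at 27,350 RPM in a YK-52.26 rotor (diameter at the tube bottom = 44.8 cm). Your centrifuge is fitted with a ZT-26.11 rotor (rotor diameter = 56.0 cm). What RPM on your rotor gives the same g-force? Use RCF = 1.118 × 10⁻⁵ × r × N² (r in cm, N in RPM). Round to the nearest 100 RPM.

≈ 24500 RPM

Original rotor: r = 44.8 / 2 = 22.4 cm
RCF_original = 1.118 × 10⁻⁵ × 22.4 × (27350)² = 1.118 × 10⁻⁵ × 22.4 × 748,022,500 ≈ 187,328.8 × g
Your rotor: r = 56.0 / 2 = 28 cm
187,328.8 = 1.118 × 10⁻⁵ × 28 × N²
N² = 187,328.8 / (31.304 × 10⁻⁵) = 598,418,094
N ≈ √598,418,094 ≈ 24,462.6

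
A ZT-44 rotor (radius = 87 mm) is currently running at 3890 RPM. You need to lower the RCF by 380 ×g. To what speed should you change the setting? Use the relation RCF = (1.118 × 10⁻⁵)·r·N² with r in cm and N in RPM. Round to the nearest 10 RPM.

r = 87 mm = 8.7 cm
Current RCF = 1.118 × 10⁻⁵ × 8.7 × (3890)² = 1.118 × 10⁻⁵ × 8.7 × 15,132,100 ≈ 1,471.8 × g
Target RCF = 1,471.8 − 380 = 1,091.8 × g
N² = 1,091.8 / (9.7266 × 10⁻⁵) = 11,224,888
N ≈ √11,224,888 ≈ 3,350.4

N₂ ≈ 3350 RPM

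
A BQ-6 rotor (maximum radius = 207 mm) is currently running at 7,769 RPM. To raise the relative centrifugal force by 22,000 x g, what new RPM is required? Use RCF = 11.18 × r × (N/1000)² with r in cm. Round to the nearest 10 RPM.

≈ 12470 RPM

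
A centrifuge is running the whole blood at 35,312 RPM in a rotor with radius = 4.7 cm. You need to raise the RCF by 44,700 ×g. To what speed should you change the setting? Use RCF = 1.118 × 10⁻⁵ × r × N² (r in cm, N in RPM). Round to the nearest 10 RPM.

N₂ ≈ 45800 RPM

Current RCF = 1.118 × 10⁻⁵ × 4.7 × (35312)² = 1.118 × 10⁻⁵ × 4.7 × 1,246,937,344 ≈ 65,521.6 × g
Target RCF = 65,521.6 + 44,700 = 110,221.6 × g
N² = 110,221.6 / (5.2546 × 10⁻⁵) = 2,097,621,132
N ≈ √2,097,621,132 ≈ 45,799.8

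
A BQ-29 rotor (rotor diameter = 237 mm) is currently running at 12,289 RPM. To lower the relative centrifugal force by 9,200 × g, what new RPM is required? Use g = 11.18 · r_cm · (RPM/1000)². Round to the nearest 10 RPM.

9030 RPM

r = 237 mm / 2 = 118.5 mm = 11.85 cm
Current RCF = 11.18 × 11.85 × (12.289)² = 11.18 × 11.85 × 151.019521 ≈ 20,007.5 × g
Target RCF = 20,007.5 − 9,200 = 10,807.5 × g
(N/1000)² = 10,807.5 / 132.483 = 81.5765
N = 1000 × √81.5765 ≈ 9,032.0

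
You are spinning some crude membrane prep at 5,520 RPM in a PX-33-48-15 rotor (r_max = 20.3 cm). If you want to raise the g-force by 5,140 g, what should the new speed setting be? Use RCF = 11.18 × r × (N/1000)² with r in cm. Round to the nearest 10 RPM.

7290 RPM

Current RCF = 11.18 × 20.3 × (5.52)² = 11.18 × 20.3 × 30.4704 ≈ 6,915.4 × g
Target RCF = 6,915.4 + 5,140 = 12,055.4 × g
(N/1000)² = 12,055.4 / 226.954 = 53.11825
N = 1000 × √53.11825 ≈ 7,288.2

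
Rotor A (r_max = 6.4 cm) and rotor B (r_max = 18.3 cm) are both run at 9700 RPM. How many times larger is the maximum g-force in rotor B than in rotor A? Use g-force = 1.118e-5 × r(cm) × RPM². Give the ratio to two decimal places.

At fixed N, RCF ∝ r, so RCF_B/RCF_A = r_B/r_A = 18.3 / 6.4 = 2.8594.

2.86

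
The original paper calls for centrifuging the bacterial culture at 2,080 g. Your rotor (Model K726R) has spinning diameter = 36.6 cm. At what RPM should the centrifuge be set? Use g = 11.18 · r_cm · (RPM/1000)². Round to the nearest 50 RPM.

N ≈ 3200 RPM

r = 36.6 / 2 = 18.3 cm
RCF = 11.18 × r × (N/1000)²
2,080 = 11.18 × 18.3 × (N/1000)²
(N/1000)² = 2,080 / 204.594 = 10.16648
N = 1000 × √10.16648 ≈ 3,188.5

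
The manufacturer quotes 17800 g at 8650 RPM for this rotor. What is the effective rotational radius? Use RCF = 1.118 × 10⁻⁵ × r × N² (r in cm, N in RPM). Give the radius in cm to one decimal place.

RCF = 1.118 × 10⁻⁵ × r × N²
17800 = 1.118 × 10⁻⁵ × r × (8650)²
r = 17800 / (1.118 × 10⁻⁵ × 74,822,500) = 17800 / 836.5155 ≈ 21.279 cm

≈ 21.3 cm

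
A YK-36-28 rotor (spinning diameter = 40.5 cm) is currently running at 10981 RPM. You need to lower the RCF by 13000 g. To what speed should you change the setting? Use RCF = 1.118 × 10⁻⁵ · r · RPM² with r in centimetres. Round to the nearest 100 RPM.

r = 40.5 / 2 = 20.25 cm
Current RCF = 1.118 × 10⁻⁵ × 20.25 × (10981)² = 1.118 × 10⁻⁵ × 20.25 × 120,582,361 ≈ 27,299.2 × g
Target RCF = 27,299.2 − 13,000 = 14,299.2 × g
N² = 14,299.2 / (22.6395 × 10⁻⁵) = 63,160,405
N ≈ √63,160,405 ≈ 7,947.4

≈ 7900 RPM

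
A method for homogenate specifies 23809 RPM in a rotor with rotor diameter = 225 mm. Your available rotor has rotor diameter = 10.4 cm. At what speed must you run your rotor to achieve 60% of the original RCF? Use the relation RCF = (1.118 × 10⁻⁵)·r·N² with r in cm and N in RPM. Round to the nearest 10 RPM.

≈ 27130 RPM

Original rotor: r = 225 mm / 2 = 112.5 mm = 11.25 cm
RCF_original = 1.118 × 10⁻⁵ × 11.25 × (23809)² = 1.118 × 10⁻⁵ × 11.25 × 566,868,481 ≈ 71,297.9 × g
Target RCF = 0.6 × 71,297.9 ≈ 42,778.7 × g
Your rotor: r = 10.4 / 2 = 5.2 cm
42,778.7 = 1.118 × 10⁻⁵ × 5.2 × N²
N² = 42,778.7 / (5.8136 × 10⁻⁵) = 735,838,379
N ≈ √735,838,379 ≈ 27,126.3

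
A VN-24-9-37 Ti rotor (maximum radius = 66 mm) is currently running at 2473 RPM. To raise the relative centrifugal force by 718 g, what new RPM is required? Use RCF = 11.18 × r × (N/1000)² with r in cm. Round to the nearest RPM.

≈ 3981 RPM

r = 66 mm = 6.6 cm
Current RCF = 11.18 × 6.6 × (2.473)² = 11.18 × 6.6 × 6.115729 ≈ 451.3 × g
Target RCF = 451.3 + 718 = 1,169.3 × g
(N/1000)² = 1,169.3 / 73.788 = 15.84675
N = 1000 × √15.84675 ≈ 3,980.8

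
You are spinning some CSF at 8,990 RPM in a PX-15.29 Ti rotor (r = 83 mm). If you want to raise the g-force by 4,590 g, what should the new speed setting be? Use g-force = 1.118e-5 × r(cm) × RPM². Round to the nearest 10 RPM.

r = 83 mm = 8.3 cm
Current RCF = 1.118 × 10⁻⁵ × 8.3 × (8990)² = 1.118 × 10⁻⁵ × 8.3 × 80,820,100 ≈ 7,499.6 × g
Target RCF = 7,499.6 + 4,590 = 12,089.6 × g
N² = 12,089.6 / (9.2794 × 10⁻⁵) = 130,284,286
N ≈ √130,284,286 ≈ 11,414.2

11410 RPM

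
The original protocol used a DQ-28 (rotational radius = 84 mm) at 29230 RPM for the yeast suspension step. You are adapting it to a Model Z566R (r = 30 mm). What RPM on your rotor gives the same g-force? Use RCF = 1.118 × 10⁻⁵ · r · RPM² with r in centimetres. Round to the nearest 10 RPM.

Original rotor: r = 84 mm = 8.4 cm
RCF_original = 1.118 × 10⁻⁵ × 8.4 × (29230)² = 1.118 × 10⁻⁵ × 8.4 × 854,392,900 ≈ 80,237.7 × g
Your rotor: r = 30 mm = 3.0 cm
80,237.7 = 1.118 × 10⁻⁵ × 3 × N²
N² = 80,237.7 / (3.354 × 10⁻⁵) = 2,392,298,748
N ≈ √2,392,298,748 ≈ 48,911.1

48910 RPM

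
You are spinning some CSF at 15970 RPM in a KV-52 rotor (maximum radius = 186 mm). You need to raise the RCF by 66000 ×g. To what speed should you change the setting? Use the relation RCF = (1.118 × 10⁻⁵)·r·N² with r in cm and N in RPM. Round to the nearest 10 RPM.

r = 186 mm = 18.6 cm
Current RCF = 1.118 × 10⁻⁵ × 18.6 × (15970)² = 1.118 × 10⁻⁵ × 18.6 × 255,040,900 ≈ 53,035.2 × g
Target RCF = 53,035.2 + 66,000 = 119,035.2 × g
N² = 119,035.2 / (20.7948 × 10⁻⁵) = 572,427,722
N ≈ √572,427,722 ≈ 23,925.5

23930 RPM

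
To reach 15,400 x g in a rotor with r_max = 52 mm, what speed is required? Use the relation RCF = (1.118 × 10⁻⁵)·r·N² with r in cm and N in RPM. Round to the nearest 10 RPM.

16280 RPM

r = 52 mm = 5.2 cm
15,400 = 1.118 × 10⁻⁵ × 5.2 × N²
N² = 15,400 / (5.8136 × 10⁻⁵) = 264,896,106
N ≈ √264,896,106 ≈ 16,275.6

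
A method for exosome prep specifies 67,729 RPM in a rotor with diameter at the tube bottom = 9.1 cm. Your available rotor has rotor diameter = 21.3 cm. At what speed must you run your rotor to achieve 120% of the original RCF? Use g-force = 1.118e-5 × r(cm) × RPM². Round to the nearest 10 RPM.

≈ 48490 RPM

Original rotor: r = 9.1 / 2 = 4.55 cm
RCF_original = 1.118 × 10⁻⁵ × 4.55 × (67729)² = 1.118 × 10⁻⁵ × 4.55 × 4,587,217,441 ≈ 233,347.2 × g
Target RCF = 1.2 × 233,347.2 ≈ 280,016.6 × g
Your rotor: r = 21.3 / 2 = 10.65 cm
280,016.6 = 1.118 × 10⁻⁵ × 10.65 × N²
N² = 280,016.6 / (11.9067 × 10⁻⁵) = 2,351,756,574
N ≈ √2,351,756,574 ≈ 48,494.9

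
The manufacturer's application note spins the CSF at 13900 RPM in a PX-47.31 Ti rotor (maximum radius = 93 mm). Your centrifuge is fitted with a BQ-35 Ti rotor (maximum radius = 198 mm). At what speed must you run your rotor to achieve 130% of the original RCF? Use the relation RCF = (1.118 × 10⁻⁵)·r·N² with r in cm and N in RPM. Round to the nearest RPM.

Original rotor: r = 93 mm = 9.3 cm
RCF = 1.118 × 10⁻⁵ × r × N²
RCF_original = 1.118 × 10⁻⁵ × 9.3 × (13900)² = 1.118 × 10⁻⁵ × 9.3 × 193,210,000 ≈ 20,088.8 × g
Target RCF = 1.3 × 20,088.8 ≈ 26,115.4 × g
Your rotor: r = 198 mm = 19.8 cm
26,115.4 = 1.118 × 10⁻⁵ × 19.8 × N²
N² = 26,115.4 / (22.1364 × 10⁻⁵) = 117,974,919
N ≈ √117,974,919 ≈ 10,861.6

≈ 10862 RPM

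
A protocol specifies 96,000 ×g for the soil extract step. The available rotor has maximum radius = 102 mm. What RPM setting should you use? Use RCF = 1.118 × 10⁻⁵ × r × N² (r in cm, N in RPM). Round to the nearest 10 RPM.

r = 102 mm = 10.2 cm
96,000 = 1.118 × 10⁻⁵ × 10.2 × N²
N² = 96,000 / (11.4036 × 10⁻⁵) = 841,839,419
N ≈ √841,839,419 ≈ 29,014.5

N ≈ 29010 RPM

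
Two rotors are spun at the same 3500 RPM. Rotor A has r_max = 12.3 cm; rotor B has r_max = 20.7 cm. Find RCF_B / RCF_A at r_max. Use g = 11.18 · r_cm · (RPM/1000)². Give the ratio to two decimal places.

At fixed N, RCF ∝ r, so RCF_B/RCF_A = r_B/r_A = 20.7 / 12.3 = 1.6829.

1.68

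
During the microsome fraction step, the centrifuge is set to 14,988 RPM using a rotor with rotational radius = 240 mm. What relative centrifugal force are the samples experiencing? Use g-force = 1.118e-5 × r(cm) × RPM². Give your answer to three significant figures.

RCF ≈ 60300 ×g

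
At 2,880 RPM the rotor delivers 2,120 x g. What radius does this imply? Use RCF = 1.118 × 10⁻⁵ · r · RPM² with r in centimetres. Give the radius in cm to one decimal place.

r ≈ 22.9 cm

2120 = 1.118 × 10⁻⁵ × r × (2880)²
r = 2120 / (1.118 × 10⁻⁵ × 8,294,400) = 2120 / 92.73139 ≈ 22.862 cm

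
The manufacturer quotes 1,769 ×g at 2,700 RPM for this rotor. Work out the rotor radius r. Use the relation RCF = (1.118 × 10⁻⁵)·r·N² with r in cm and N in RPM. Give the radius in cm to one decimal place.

21.7 cm

RCF = 1.118 × 10⁻⁵ × r × N²
1769 = 1.118 × 10⁻⁵ × r × (2700)²
r = 1769 / (1.118 × 10⁻⁵ × 7,290,000) = 1769 / 81.5022 ≈ 21.705 cm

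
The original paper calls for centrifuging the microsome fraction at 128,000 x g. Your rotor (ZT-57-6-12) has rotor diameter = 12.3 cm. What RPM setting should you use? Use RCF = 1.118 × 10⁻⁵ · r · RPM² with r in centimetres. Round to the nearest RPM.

N ≈ 43147 RPM

r = 12.3 / 2 = 6.15 cm
128,000 = 1.118 × 10⁻⁵ × 6.15 × N²
N² = 128,000 / (6.8757 × 10⁻⁵) = 1,861,628,634
N ≈ √1,861,628,634 ≈ 43,146.6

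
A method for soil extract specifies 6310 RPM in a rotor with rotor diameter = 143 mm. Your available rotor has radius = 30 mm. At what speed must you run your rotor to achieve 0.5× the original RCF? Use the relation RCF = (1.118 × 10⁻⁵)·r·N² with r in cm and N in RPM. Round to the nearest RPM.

6888 RPM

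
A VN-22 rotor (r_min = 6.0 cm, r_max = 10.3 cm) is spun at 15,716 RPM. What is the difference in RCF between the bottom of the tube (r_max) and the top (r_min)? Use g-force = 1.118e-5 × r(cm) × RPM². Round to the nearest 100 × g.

RCF_max = 1.118 × 10⁻⁵ × 10.3 × (15716)² = 1.118 × 10⁻⁵ × 10.3 × 246,992,656 ≈ 28,442.2 × g
RCF_min = 1.118 × 10⁻⁵ × 6 × (15716)² = 1.118 × 10⁻⁵ × 6 × 246,992,656 ≈ 16,568.3 × g
ΔRCF = 28,442.2 − 16,568.3 = 11,873.9

ΔRCF ≈ 11900 ×g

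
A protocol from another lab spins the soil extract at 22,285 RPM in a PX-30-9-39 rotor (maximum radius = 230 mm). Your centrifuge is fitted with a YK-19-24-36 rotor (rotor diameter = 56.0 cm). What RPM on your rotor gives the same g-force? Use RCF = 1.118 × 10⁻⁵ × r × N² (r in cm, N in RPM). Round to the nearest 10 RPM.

≈ 20200 RPM

Original rotor: r = 230 mm = 23.0 cm
RCF_original = 1.118 × 10⁻⁵ × 23 × (22285)² = 1.118 × 10⁻⁵ × 23 × 496,621,225 ≈ 127,701.2 × g
Your rotor: r = 56.0 / 2 = 28 cm
127,701.2 = 1.118 × 10⁻⁵ × 28 × N²
N² = 127,701.2 / (31.304 × 10⁻⁵) = 407,938,922
N ≈ √407,938,922 ≈ 20,197.5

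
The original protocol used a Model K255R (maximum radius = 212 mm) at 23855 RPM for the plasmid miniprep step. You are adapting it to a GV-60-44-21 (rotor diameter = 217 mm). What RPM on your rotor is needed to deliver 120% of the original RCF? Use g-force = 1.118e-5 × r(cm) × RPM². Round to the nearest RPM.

36528 RPM

Original rotor: r = 212 mm = 21.2 cm
RCF_original = 1.118 × 10⁻⁵ × 21.2 × (23855)² = 1.118 × 10⁻⁵ × 21.2 × 569,061,025 ≈ 134,876.6 × g
Target RCF = 1.2 × 134,876.6 ≈ 161,851.9 × g
Your rotor: r = 217 mm / 2 = 108.5 mm = 10.85 cm
161,851.9 = 1.118 × 10⁻⁵ × 10.85 × N²
N² = 161,851.9 / (12.1303 × 10⁻⁵) = 1,334,277,800
N ≈ √1,334,277,800 ≈ 36,527.8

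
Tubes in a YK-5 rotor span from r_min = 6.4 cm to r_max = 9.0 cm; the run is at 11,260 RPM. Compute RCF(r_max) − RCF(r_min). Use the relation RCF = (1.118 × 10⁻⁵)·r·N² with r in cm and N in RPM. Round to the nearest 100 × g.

RCF_max = 1.118 × 10⁻⁵ × 9 × (11260)² = 1.118 × 10⁻⁵ × 9 × 126,787,600 ≈ 12,757.4 × g
RCF_min = 1.118 × 10⁻⁵ × 6.4 × (11260)² = 1.118 × 10⁻⁵ × 6.4 × 126,787,600 ≈ 9,071.9 × g
ΔRCF = 12,757.4 − 9,071.9 = 3,685.5

ΔRCF ≈ 3700 × g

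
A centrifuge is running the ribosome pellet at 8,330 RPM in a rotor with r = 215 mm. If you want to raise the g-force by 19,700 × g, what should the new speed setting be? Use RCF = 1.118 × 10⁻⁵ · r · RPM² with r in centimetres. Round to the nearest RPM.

N₂ ≈ 12302 RPM

r = 215 mm = 21.5 cm
Current RCF = 1.118 × 10⁻⁵ × 21.5 × (8330)² = 1.118 × 10⁻⁵ × 21.5 × 69,388,900 ≈ 16,679 × g
Target RCF = 16,679 + 19,700 = 36,379 × g
N² = 36,379 / (24.037 × 10⁻⁵) = 151,345,842
N ≈ √151,345,842 ≈ 12,302.3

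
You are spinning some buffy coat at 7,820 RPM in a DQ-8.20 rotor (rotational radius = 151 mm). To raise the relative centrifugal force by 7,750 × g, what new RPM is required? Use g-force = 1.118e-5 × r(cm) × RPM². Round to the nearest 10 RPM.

≈ 10350 RPM

r = 151 mm = 15.1 cm
Current RCF = 1.118 × 10⁻⁵ × 15.1 × (7820)² = 1.118 × 10⁻⁵ × 15.1 × 61,152,400 ≈ 10,323.6 × g
Target RCF = 10,323.6 + 7,750 = 18,073.6 × g
N² = 18,073.6 / (16.8818 × 10⁻⁵) = 107,059,674
N ≈ √107,059,674 ≈ 10,347.0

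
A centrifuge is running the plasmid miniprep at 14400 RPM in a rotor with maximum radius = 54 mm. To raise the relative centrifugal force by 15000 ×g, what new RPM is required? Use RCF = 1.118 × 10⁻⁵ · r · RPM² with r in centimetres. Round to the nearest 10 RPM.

N₂ ≈ 21350 RPM

r = 54 mm = 5.4 cm
Current RCF = 1.118 × 10⁻⁵ × 5.4 × (14400)² = 1.118 × 10⁻⁵ × 5.4 × 207,360,000 ≈ 12,518.7 × g
Target RCF = 12,518.7 + 15,000 = 27,518.7 × g
N² = 27,518.7 / (6.0372 × 10⁻⁵) = 455,818,923
N ≈ √455,818,923 ≈ 21,349.9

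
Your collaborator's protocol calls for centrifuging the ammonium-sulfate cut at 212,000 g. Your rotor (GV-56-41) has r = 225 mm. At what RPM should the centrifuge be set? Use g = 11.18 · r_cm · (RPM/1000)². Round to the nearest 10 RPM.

29030 RPM

r = 225 mm = 22.5 cm
212,000 = 11.18 × 22.5 × (N/1000)²
(N/1000)² = 212,000 / 251.55 = 842.7748
N = 1000 × √842.7748 ≈ 29,030.6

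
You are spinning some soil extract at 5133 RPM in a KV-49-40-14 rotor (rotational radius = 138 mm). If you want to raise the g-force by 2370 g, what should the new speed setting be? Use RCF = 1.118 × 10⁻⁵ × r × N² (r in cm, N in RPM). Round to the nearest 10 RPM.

r = 138 mm = 13.8 cm
Current RCF = 1.118 × 10⁻⁵ × 13.8 × (5133)² = 1.118 × 10⁻⁵ × 13.8 × 26,347,689 ≈ 4,065 × g
Target RCF = 4,065 + 2,370 = 6,435 × g
N² = 6,435 / (15.4284 × 10⁻⁵) = 41,708,797
N ≈ √41,708,797 ≈ 6,458.2

6460 RPM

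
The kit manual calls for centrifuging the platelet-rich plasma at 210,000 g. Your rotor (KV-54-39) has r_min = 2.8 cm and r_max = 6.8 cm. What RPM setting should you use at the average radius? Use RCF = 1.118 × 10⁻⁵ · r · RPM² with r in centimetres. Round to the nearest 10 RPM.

r_avg = (2.8 + 6.8) / 2 = 4.8 cm
210,000 = 1.118 × 10⁻⁵ × 4.8 × N²
N² = 210,000 / (5.3664 × 10⁻⁵) = 3,913,237,925
N ≈ √3,913,237,925 ≈ 62,555.9

≈ 62560 RPM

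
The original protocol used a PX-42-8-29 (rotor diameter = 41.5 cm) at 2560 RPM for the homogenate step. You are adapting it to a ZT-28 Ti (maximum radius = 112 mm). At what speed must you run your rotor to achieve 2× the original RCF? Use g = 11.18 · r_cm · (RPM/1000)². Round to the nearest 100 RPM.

Original rotor: r = 41.5 / 2 = 20.75 cm
RCF = 11.18 × r × (N/1000)²
RCF_original = 11.18 × 20.75 × (2.56)² = 11.18 × 20.75 × 6.5536 ≈ 1,520.3 × g
Target RCF = 2 × 1,520.3 ≈ 3,040.6 × g
Your rotor: r = 112 mm = 11.2 cm
3,040.6 = 11.18 × 11.2 × (N/1000)²
(N/1000)² = 3,040.6 / 125.216 = 24.28284
N = 1000 × √24.28284 ≈ 4,927.8

≈ 4900 RPM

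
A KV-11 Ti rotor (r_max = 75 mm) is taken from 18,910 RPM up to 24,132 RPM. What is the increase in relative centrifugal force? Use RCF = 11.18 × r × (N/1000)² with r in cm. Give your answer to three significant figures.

r = 75 mm = 7.5 cm
RCF₁ = 11.18 × 7.5 × (18.91)² = 11.18 × 7.5 × 357.5881 ≈ 29,983.8 × g
RCF₂ = 11.18 × 7.5 × (24.132)² = 11.18 × 7.5 × 582.353424 ≈ 48,830.3 × g
Increase = 48,830.3 − 29,983.8 = 18,846.5

≈ 18800 × g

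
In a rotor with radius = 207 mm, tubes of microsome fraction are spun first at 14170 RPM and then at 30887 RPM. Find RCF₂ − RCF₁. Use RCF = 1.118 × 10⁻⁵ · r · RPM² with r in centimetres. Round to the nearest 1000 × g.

≈ 174000 g

r = 207 mm = 20.7 cm
RCF₁ = 1.118 × 10⁻⁵ × 20.7 × (14170)² = 1.118 × 10⁻⁵ × 20.7 × 200,788,900 ≈ 46,467.8 × g
RCF₂ = 1.118 × 10⁻⁵ × 20.7 × (30887)² = 1.118 × 10⁻⁵ × 20.7 × 954,006,769 ≈ 220,782 × g
Increase = 220,782 − 46,467.8 = 174,314.2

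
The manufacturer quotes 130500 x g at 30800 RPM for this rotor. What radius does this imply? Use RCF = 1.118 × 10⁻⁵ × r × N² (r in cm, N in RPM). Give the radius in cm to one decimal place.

130500 = 1.118 × 10⁻⁵ × r × (30800)²
r = 130500 / (1.118 × 10⁻⁵ × 948,640,000) = 130500 / 10605.8 ≈ 12.305 cm

12.3 cm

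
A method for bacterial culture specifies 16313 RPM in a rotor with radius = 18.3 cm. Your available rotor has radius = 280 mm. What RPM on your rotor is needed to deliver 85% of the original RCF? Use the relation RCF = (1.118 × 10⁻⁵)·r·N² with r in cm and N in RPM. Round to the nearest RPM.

≈ 12159 RPM

RCF_original = 1.118 × 10⁻⁵ × 18.3 × (16313)² = 1.118 × 10⁻⁵ × 18.3 × 266,113,969 ≈ 54,445.3 × g
Target RCF = 0.85 × 54,445.3 ≈ 46,278.5 × g
Your rotor: r = 280 mm = 28.0 cm
46,278.5 = 1.118 × 10⁻⁵ × 28 × N²
N² = 46,278.5 / (31.304 × 10⁻⁵) = 147,835,740
N ≈ √147,835,740 ≈ 12,158.8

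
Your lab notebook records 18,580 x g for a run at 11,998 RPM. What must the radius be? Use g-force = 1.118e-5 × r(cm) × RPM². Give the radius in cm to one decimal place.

≈ 11.5 cm

18580 = 1.118 × 10⁻⁵ × r × (11998)²
r = 18580 / (1.118 × 10⁻⁵ × 143,952,004) = 18580 / 1609.383 ≈ 11.545 cm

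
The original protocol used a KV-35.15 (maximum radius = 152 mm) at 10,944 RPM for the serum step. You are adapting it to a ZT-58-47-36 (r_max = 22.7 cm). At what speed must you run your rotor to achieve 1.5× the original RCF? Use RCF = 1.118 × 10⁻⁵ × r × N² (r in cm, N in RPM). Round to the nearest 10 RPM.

Original rotor: r = 152 mm = 15.2 cm
RCF_original = 1.118 × 10⁻⁵ × 15.2 × (10944)² = 1.118 × 10⁻⁵ × 15.2 × 119,771,136 ≈ 20,353.4 × g
Target RCF = 1.5 × 20,353.4 ≈ 30,530.1 × g
30,530.1 = 1.118 × 10⁻⁵ × 22.7 × N²
N² = 30,530.1 / (25.3786 × 10⁻⁵) = 120,298,598
N ≈ √120,298,598 ≈ 10,968.1

10970 RPM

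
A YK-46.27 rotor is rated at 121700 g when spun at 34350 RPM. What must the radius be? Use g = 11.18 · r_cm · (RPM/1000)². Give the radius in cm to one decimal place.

121700 = 11.18 × r × (34.35)²
r = 121700 / (11.18 × 1179.9225) = 121700 / 13191.53 ≈ 9.226 cm

≈ 9.2 cm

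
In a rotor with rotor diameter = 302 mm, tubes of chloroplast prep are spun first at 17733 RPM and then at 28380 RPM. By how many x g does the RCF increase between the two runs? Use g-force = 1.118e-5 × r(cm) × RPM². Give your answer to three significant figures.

82900 x g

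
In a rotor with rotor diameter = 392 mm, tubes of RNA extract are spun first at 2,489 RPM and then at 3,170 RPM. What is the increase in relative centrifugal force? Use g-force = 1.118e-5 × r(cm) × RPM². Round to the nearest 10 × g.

r = 392 mm / 2 = 196 mm = 19.6 cm
RCF₁ = 1.118 × 10⁻⁵ × 19.6 × (2489)² = 1.118 × 10⁻⁵ × 19.6 × 6,195,121 ≈ 1,357.5 × g
RCF₂ = 1.118 × 10⁻⁵ × 19.6 × (3170)² = 1.118 × 10⁻⁵ × 19.6 × 10,048,900 ≈ 2,202 × g
Increase = 2,202 − 1,357.5 = 844.5

≈ 840 x g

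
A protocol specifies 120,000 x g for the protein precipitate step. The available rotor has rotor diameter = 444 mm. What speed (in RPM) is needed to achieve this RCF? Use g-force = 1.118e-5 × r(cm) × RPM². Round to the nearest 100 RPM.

22000 RPM

r = 444 mm / 2 = 222 mm = 22.2 cm
RCF = 1.118 × 10⁻⁵ × r × N²
120,000 = 1.118 × 10⁻⁵ × 22.2 × N²
N² = 120,000 / (24.8196 × 10⁻⁵) = 483,488,856
N ≈ √483,488,856 ≈ 21,988.4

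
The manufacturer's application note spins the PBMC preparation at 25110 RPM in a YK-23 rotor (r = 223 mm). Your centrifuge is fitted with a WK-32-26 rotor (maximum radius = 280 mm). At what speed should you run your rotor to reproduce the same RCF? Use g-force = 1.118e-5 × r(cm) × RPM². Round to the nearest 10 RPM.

22410 RPM

Original rotor: r = 223 mm = 22.3 cm
RCF_original = 1.118 × 10⁻⁵ × 22.3 × (25110)² = 1.118 × 10⁻⁵ × 22.3 × 630,512,100 ≈ 157,195.5 × g
Your rotor: r = 280 mm = 28.0 cm
157,195.5 = 1.118 × 10⁻⁵ × 28 × N²
N² = 157,195.5 / (31.304 × 10⁻⁵) = 502,157,871
N ≈ √502,157,871 ≈ 22,408.9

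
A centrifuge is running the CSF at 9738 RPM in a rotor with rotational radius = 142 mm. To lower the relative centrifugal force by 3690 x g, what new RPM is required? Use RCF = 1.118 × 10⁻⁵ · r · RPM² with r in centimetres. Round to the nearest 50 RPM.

N₂ ≈ 8450 RPM

r = 142 mm = 14.2 cm
Current RCF = 1.118 × 10⁻⁵ × 14.2 × (9738)² = 1.118 × 10⁻⁵ × 14.2 × 94,828,644 ≈ 15,054.6 × g
Target RCF = 15,054.6 − 3,690 = 11,364.6 × g
N² = 11,364.6 / (15.8756 × 10⁻⁵) = 71,585,326
N ≈ √71,585,326 ≈ 8,460.8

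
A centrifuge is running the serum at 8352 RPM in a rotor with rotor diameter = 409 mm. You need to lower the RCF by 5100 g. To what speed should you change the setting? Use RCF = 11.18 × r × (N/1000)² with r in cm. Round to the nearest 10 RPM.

r = 409 mm / 2 = 204.5 mm = 20.45 cm
Current RCF = 11.18 × 20.45 × (8.352)² = 11.18 × 20.45 × 69.755904 ≈ 15,948.4 × g
Target RCF = 15,948.4 − 5,100 = 10,848.4 × g
(N/1000)² = 10,848.4 / 228.631 = 47.44938
N = 1000 × √47.44938 ≈ 6,888.4

6890 RPM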